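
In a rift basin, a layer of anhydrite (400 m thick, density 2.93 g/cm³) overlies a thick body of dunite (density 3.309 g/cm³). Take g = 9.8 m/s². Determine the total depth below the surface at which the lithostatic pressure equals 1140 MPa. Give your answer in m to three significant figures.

Pressure at base of upper layers: 2930×9.8×400 = 1.149×10^7 Pa = 11.49 MPa
Remaining pressure to be supplied by dunite: 1.140×10^9 − 1.149×10^7 = 1.129×10^9 Pa
Additional depth in dunite = 1.129×10^9 Pa / (3309 kg/m³ × 9.8 m/s²) = 34800 m
Total depth = 400 m + 34800 m = 35200 m

35200 m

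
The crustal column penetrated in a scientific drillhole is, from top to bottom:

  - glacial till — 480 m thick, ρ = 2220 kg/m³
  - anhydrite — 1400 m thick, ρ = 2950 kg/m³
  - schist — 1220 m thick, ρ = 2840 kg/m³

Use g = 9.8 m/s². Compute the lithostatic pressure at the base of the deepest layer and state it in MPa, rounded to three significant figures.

84.9 MPa

glacial till: 2220 kg/m³ × 9.8 m/s² × 480 m = 1.044×10^7 Pa = 10.44 MPa
anhydrite: 2950 kg/m³ × 9.8 m/s² × 1400 m = 4.047×10^7 Pa = 40.47 MPa
schist: 2840 kg/m³ × 9.8 m/s² × 1220 m = 3.396×10^7 Pa = 33.96 MPa
Total = 10.44 + 40.47 + 33.96 = 84.872 MPa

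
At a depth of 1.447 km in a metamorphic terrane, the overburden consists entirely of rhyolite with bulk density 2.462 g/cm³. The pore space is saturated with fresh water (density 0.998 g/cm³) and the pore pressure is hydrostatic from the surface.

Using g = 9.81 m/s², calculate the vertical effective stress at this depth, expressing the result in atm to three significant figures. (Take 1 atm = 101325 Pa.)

Overburden (lithostatic) stress σ_v:
rhyolite: 2462 kg/m³ × 9.81 m/s² × 1447 m = 3.495×10^7 Pa = 34.95 MPa
Pore pressure P_p = 998 kg/m³ × 9.81 m/s² × 1447 m = 1.417×10^7 Pa = 14.17 MPa
Effective stress σ' = σ_v − P_p = 34.95 − 14.17 = 20.782 MPa = 205.10 atm

205 atm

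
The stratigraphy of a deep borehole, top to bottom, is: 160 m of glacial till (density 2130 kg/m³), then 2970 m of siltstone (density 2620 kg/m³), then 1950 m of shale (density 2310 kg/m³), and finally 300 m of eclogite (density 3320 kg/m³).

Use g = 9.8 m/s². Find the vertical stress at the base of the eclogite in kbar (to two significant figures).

glacial till: 2130 kg/m³ × 9.8 m/s² × 160 m = 3.340×10^6 Pa = 0.03340 kbar
siltstone: 2620 kg/m³ × 9.8 m/s² × 2970 m = 7.626×10^7 Pa = 0.7626 kbar
shale: 2310 kg/m³ × 9.8 m/s² × 1950 m = 4.414×10^7 Pa = 0.4414 kbar
eclogite: 3320 kg/m³ × 9.8 m/s² × 300 m = 9.761×10^6 Pa = 0.09761 kbar
Total = 0.03340 + 0.7626 + 0.4414 + 0.09761 = 1.3350 kbar

1.3 kbar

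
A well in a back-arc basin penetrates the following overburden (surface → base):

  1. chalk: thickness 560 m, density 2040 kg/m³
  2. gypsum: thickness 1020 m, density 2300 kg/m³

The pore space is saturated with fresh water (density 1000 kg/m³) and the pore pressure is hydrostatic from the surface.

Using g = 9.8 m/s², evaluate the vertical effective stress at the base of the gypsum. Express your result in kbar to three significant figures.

Overburden (lithostatic) stress σ_v:
chalk: 2040 kg/m³ × 9.8 m/s² × 560 m = 1.120×10^7 Pa = 11.20 MPa
gypsum: 2300 kg/m³ × 9.8 m/s² × 1020 m = 2.299×10^7 Pa = 22.99 MPa
Total = 11.20 + 22.99 = 34.186 MPa
Pore pressure P_p = 1000 kg/m³ × 9.8 m/s² × 1580 m = 1.548×10^7 Pa = 15.48 MPa
Effective stress σ' = σ_v − P_p = 34.19 − 15.48 = 18.702 MPa = 0.18702 kbar

0.187 kbar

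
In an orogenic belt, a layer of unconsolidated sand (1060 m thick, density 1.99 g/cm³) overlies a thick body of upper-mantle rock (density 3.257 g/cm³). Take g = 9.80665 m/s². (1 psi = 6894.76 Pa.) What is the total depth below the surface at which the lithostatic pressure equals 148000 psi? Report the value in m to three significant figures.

32400 m

Pressure at base of upper layers: 1990×9.80665×1060 = 2.069×10^7 Pa = 3000 psi
Remaining pressure to be supplied by upper-mantle rock: 1.020×10^9 − 2.069×10^7 = 9.997×10^8 Pa
Additional depth in upper-mantle rock = 9.997×10^8 Pa / (3257 kg/m³ × 9.80665 m/s²) = 31300 m
Total depth = 1060 m + 31300 m = 32360 m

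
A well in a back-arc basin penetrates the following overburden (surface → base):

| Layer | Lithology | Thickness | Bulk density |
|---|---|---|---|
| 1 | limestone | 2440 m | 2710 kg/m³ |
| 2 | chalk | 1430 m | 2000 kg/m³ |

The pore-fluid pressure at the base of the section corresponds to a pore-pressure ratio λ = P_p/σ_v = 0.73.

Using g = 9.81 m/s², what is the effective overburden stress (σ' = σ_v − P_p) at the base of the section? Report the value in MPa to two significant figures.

25 MPa

Overburden (lithostatic) stress σ_v:
limestone: 2710 kg/m³ × 9.81 m/s² × 2440 m = 6.487×10^7 Pa = 64.87 MPa
chalk: 2000 kg/m³ × 9.81 m/s² × 1430 m = 2.806×10^7 Pa = 28.06 MPa
Total = 64.87 + 28.06 = 92.924 MPa
Pore pressure P_p = λ·σ_v = 0.73 × 92.92 MPa = 67.83 MPa
Effective stress σ' = σ_v − P_p = 92.92 − 67.83 = 25.090 MPa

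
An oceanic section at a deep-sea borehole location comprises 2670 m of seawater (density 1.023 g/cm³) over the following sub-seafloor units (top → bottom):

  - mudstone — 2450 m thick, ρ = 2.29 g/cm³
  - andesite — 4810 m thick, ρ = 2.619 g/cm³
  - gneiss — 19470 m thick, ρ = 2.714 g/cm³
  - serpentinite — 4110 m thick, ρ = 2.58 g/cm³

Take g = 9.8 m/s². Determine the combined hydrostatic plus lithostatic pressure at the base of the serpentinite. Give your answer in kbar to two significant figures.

8.3 kbar

seawater: 1023 kg/m³ × 9.8 m/s² × 2670 m = 2.677×10^7 Pa = 0.2677 kbar
mudstone: 2290 kg/m³ × 9.8 m/s² × 2450 m = 5.498×10^7 Pa = 0.5498 kbar
andesite: 2619 kg/m³ × 9.8 m/s² × 4810 m = 1.235×10^8 Pa = 1.235 kbar
gneiss: 2714 kg/m³ × 9.8 m/s² × 19470 m = 5.178×10^8 Pa = 5.178 kbar
serpentinite: 2580 kg/m³ × 9.8 m/s² × 4110 m = 1.039×10^8 Pa = 1.039 kbar
Total = 0.2677 + 0.5498 + 1.235 + 5.178 + 1.039 = 8.2697 kbar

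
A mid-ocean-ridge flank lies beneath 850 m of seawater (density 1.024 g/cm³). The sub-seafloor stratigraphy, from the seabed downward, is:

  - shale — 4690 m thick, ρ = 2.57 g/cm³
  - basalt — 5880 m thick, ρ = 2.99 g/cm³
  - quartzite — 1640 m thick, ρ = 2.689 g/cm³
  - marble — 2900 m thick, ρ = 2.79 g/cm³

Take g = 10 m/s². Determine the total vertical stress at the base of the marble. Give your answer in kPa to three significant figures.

430000 kPa

seawater: 1024 kg/m³ × 10 m/s² × 850 m = 8.704×10^6 Pa = 8704 kPa
shale: 2570 kg/m³ × 10 m/s² × 4690 m = 1.205×10^8 Pa = 1.205×10^5 kPa
basalt: 2990 kg/m³ × 10 m/s² × 5880 m = 1.758×10^8 Pa = 1.758×10^5 kPa
quartzite: 2689 kg/m³ × 10 m/s² × 1640 m = 4.410×10^7 Pa = 44100 kPa
marble: 2790 kg/m³ × 10 m/s² × 2900 m = 8.091×10^7 Pa = 80910 kPa
Total = 8704 + 1.205×10^5 + 1.758×10^5 + 44100 + 80910 = 4.3006×10^5 kPa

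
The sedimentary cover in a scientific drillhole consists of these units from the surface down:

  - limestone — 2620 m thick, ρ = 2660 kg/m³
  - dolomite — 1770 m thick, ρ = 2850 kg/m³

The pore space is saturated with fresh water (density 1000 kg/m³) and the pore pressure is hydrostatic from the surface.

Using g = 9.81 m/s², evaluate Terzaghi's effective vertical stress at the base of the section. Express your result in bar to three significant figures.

Overburden (lithostatic) stress σ_v:
limestone: 2660 kg/m³ × 9.81 m/s² × 2620 m = 6.837×10^7 Pa = 68.37 MPa
dolomite: 2850 kg/m³ × 9.81 m/s² × 1770 m = 4.949×10^7 Pa = 49.49 MPa
Total = 68.37 + 49.49 = 117.85 MPa
Pore pressure P_p = 1000 kg/m³ × 9.81 m/s² × 4390 m = 4.307×10^7 Pa = 43.07 MPa
Effective stress σ' = σ_v − P_p = 117.9 − 43.07 = 74.788 MPa = 747.88 bar

748 bar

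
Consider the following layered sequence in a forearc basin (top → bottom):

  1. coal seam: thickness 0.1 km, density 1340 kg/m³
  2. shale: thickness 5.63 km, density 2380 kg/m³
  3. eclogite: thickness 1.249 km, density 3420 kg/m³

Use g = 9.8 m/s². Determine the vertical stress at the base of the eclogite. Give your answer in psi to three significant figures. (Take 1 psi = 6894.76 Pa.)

coal seam: 1340 kg/m³ × 9.8 m/s² × 100 m = 1.313×10^6 Pa = 190.5 psi
shale: 2380 kg/m³ × 9.8 m/s² × 5630 m = 1.313×10^8 Pa = 19046 psi
eclogite: 3420 kg/m³ × 9.8 m/s² × 1249 m = 4.186×10^7 Pa = 6071 psi
Total = 190.5 + 19046 + 6071 = 25307 psi

25300 psi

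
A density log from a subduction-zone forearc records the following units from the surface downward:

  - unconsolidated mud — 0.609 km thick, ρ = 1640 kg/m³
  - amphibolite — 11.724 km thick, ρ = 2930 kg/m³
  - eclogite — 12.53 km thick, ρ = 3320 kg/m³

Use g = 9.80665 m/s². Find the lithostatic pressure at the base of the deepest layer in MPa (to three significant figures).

755 MPa

unconsolidated mud: 1640 kg/m³ × 9.80665 m/s² × 609 m = 9.794×10^6 Pa = 9.794 MPa
amphibolite: 2930 kg/m³ × 9.80665 m/s² × 11724 m = 3.369×10^8 Pa = 336.9 MPa
eclogite: 3320 kg/m³ × 9.80665 m/s² × 12530 m = 4.080×10^8 Pa = 408.0 MPa
Total = 9.794 + 336.9 + 408.0 = 754.62 MPa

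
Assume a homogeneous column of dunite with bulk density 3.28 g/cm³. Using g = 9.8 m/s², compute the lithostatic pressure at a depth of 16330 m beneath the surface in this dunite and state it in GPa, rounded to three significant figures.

dunite: 3280 kg/m³ × 9.8 m/s² × 16330 m = 5.249×10^8 Pa = 0.5249 GPa

0.525 GPa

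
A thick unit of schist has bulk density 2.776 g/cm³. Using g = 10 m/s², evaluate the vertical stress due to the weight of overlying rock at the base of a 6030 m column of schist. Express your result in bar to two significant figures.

schist: 2776 kg/m³ × 10 m/s² × 6030 m = 1.674×10^8 Pa = 1674 bar

1700 bar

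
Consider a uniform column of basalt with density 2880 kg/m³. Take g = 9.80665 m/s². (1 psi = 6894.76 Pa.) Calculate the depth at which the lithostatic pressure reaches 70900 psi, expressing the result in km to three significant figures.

h = P/(ρg) = 70900 psi / (2880 kg/m³ × 9.80665 m/s²) = 4.888×10^8 Pa / 28243 Pa/m = 17308 m
= 17.308 km

17.3 km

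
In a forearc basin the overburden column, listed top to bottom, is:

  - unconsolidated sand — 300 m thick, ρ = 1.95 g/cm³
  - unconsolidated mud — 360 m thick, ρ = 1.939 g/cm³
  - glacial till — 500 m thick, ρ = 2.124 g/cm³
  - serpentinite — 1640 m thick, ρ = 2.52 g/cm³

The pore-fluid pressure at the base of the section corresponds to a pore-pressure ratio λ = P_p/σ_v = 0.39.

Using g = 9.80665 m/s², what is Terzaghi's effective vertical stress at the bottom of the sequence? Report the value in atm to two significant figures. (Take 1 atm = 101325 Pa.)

Overburden (lithostatic) stress σ_v:
unconsolidated sand: 1950 kg/m³ × 9.80665 m/s² × 300 m = 5.737×10^6 Pa = 5.737 MPa
unconsolidated mud: 1939 kg/m³ × 9.80665 m/s² × 360 m = 6.845×10^6 Pa = 6.845 MPa
glacial till: 2124 kg/m³ × 9.80665 m/s² × 500 m = 1.041×10^7 Pa = 10.41 MPa
serpentinite: 2520 kg/m³ × 9.80665 m/s² × 1640 m = 4.053×10^7 Pa = 40.53 MPa
Total = 5.737 + 6.845 + 10.41 + 40.53 = 63.526 MPa
Pore pressure P_p = λ·σ_v = 0.39 × 63.53 MPa = 24.78 MPa
Effective stress σ' = σ_v − P_p = 63.53 − 24.78 = 38.751 MPa = 382.44 atm

380 atm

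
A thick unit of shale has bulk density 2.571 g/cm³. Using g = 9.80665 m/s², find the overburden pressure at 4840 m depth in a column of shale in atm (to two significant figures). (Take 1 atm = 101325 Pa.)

1200 atm

shale: 2571 kg/m³ × 9.80665 m/s² × 4840 m = 1.220×10^8 Pa = 1204 atm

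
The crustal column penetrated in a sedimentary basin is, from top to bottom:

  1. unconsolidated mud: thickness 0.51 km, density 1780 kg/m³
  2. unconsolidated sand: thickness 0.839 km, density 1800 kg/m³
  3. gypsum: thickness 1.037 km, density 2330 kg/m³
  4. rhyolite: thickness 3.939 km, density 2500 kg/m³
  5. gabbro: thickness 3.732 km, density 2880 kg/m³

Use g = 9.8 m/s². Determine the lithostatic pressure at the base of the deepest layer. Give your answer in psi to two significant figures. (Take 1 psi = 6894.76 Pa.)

unconsolidated mud: 1780 kg/m³ × 9.8 m/s² × 510 m = 8.896×10^6 Pa = 1290 psi
unconsolidated sand: 1800 kg/m³ × 9.8 m/s² × 839 m = 1.480×10^7 Pa = 2147 psi
gypsum: 2330 kg/m³ × 9.8 m/s² × 1037 m = 2.368×10^7 Pa = 3434 psi
rhyolite: 2500 kg/m³ × 9.8 m/s² × 3939 m = 9.651×10^7 Pa = 13997 psi
gabbro: 2880 kg/m³ × 9.8 m/s² × 3732 m = 1.053×10^8 Pa = 15277 psi
Total = 1290 + 2147 + 3434 + 13997 + 15277 = 36145 psi

36000 psi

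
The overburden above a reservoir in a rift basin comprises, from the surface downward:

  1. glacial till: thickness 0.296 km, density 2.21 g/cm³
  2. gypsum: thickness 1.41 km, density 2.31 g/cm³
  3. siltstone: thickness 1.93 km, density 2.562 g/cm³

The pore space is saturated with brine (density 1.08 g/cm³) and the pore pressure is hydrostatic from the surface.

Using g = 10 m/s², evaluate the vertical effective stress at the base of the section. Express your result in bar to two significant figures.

490 bar

Overburden (lithostatic) stress σ_v:
glacial till: 2210 kg/m³ × 10 m/s² × 296 m = 6.542×10^6 Pa = 6.542 MPa
gypsum: 2310 kg/m³ × 10 m/s² × 1410 m = 3.257×10^7 Pa = 32.57 MPa
siltstone: 2562 kg/m³ × 10 m/s² × 1930 m = 4.945×10^7 Pa = 49.45 MPa
Total = 6.542 + 32.57 + 49.45 = 88.559 MPa
Pore pressure P_p = 1080 kg/m³ × 10 m/s² × 3636 m = 3.927×10^7 Pa = 39.27 MPa
Effective stress σ' = σ_v − P_p = 88.56 − 39.27 = 49.290 MPa = 492.90 bar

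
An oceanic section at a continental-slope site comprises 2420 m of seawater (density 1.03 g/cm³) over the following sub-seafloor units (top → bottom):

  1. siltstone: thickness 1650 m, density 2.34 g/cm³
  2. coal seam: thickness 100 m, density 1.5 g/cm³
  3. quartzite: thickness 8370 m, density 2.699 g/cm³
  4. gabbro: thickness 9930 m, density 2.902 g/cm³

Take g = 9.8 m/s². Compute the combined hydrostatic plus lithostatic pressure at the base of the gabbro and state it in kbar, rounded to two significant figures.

seawater: 1030 kg/m³ × 9.8 m/s² × 2420 m = 2.443×10^7 Pa = 0.2443 kbar
siltstone: 2340 kg/m³ × 9.8 m/s² × 1650 m = 3.784×10^7 Pa = 0.3784 kbar
coal seam: 1500 kg/m³ × 9.8 m/s² × 100 m = 1.470×10^6 Pa = 0.01470 kbar
quartzite: 2699 kg/m³ × 9.8 m/s² × 8370 m = 2.214×10^8 Pa = 2.214 kbar
gabbro: 2902 kg/m³ × 9.8 m/s² × 9930 m = 2.824×10^8 Pa = 2.824 kbar
Total = 0.2443 + 0.3784 + 0.01470 + 2.214 + 2.824 = 5.6753 kbar

5.7 kbar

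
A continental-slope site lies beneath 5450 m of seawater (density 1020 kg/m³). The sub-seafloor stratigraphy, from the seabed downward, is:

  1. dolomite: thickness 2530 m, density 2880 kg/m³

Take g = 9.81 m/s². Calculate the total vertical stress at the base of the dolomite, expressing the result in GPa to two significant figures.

seawater: 1020 kg/m³ × 9.81 m/s² × 5450 m = 5.453×10^7 Pa = 0.05453 GPa
dolomite: 2880 kg/m³ × 9.81 m/s² × 2530 m = 7.148×10^7 Pa = 0.07148 GPa
Total = 0.05453 + 0.07148 = 0.12601 GPa

0.13 GPa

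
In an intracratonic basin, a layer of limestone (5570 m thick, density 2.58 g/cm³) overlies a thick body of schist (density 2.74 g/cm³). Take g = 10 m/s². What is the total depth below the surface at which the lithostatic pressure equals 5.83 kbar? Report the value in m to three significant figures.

Pressure at base of upper layers: 2580×10×5570 = 1.437×10^8 Pa = 1.437 kbar
Remaining pressure to be supplied by schist: 5.830×10^8 − 1.437×10^8 = 4.393×10^8 Pa
Additional depth in schist = 4.393×10^8 Pa / (2740 kg/m³ × 10 m/s²) = 16033 m
Total depth = 5570 m + 16033 m = 21603 m

21600 m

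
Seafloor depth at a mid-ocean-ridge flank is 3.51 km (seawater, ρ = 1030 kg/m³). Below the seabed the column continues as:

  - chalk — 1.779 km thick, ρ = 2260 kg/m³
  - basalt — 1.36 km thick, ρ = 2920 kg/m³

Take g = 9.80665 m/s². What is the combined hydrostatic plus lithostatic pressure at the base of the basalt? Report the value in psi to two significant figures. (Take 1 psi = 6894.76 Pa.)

seawater: 1030 kg/m³ × 9.80665 m/s² × 3510 m = 3.545×10^7 Pa = 5142 psi
chalk: 2260 kg/m³ × 9.80665 m/s² × 1779 m = 3.943×10^7 Pa = 5719 psi
basalt: 2920 kg/m³ × 9.80665 m/s² × 1360 m = 3.894×10^7 Pa = 5648 psi
Total = 5142 + 5719 + 5648 = 16509 psi

17000 psi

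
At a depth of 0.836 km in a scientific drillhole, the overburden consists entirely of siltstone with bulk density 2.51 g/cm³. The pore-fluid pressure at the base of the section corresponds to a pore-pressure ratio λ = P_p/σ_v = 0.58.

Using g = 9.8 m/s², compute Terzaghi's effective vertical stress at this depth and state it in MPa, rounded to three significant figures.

Overburden (lithostatic) stress σ_v:
siltstone: 2510 kg/m³ × 9.8 m/s² × 836 m = 2.056×10^7 Pa = 20.56 MPa
Pore pressure P_p = λ·σ_v = 0.58 × 20.56 MPa = 11.93 MPa
Effective stress σ' = σ_v − P_p = 20.56 − 11.93 = 8.6368 MPa

8.64 MPa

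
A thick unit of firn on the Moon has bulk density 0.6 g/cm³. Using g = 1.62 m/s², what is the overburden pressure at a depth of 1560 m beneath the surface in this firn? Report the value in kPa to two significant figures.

1500 kPa

firn: 600 kg/m³ × 1.62 m/s² × 1560 m = 1.516×10^6 Pa = 1516 kPa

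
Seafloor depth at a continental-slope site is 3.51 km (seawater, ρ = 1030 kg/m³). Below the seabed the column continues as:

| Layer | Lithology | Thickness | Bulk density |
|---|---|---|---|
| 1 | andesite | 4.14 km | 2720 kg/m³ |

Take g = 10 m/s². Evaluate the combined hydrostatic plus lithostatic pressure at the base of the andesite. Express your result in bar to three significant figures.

1490 bar

seawater: 1030 kg/m³ × 10 m/s² × 3510 m = 3.615×10^7 Pa = 361.5 bar
andesite: 2720 kg/m³ × 10 m/s² × 4140 m = 1.126×10^8 Pa = 1126 bar
Total = 361.5 + 1126 = 1487.6 bar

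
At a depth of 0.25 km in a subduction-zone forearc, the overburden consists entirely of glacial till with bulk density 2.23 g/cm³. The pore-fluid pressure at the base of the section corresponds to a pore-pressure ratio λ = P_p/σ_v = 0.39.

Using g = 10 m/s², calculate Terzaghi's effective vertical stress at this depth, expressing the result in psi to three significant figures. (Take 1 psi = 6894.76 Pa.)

Overburden (lithostatic) stress σ_v:
glacial till: 2230 kg/m³ × 10 m/s² × 250 m = 5.575×10^6 Pa = 5.575 MPa
Pore pressure P_p = λ·σ_v = 0.39 × 5.575 MPa = 2.174 MPa
Effective stress σ' = σ_v − P_p = 5.575 − 2.174 = 3.4007 MPa = 493.24 psi

493 psi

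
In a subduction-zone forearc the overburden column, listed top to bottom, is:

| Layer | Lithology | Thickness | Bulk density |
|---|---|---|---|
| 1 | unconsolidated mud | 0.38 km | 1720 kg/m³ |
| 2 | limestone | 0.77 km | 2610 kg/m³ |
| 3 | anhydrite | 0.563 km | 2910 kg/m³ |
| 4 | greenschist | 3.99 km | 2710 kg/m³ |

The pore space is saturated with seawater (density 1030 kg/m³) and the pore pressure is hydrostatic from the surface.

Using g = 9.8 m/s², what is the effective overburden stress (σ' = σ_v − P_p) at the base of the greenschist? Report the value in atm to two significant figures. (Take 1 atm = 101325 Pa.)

Overburden (lithostatic) stress σ_v:
unconsolidated mud: 1720 kg/m³ × 9.8 m/s² × 380 m = 6.405×10^6 Pa = 6.405 MPa
limestone: 2610 kg/m³ × 9.8 m/s² × 770 m = 1.970×10^7 Pa = 19.70 MPa
anhydrite: 2910 kg/m³ × 9.8 m/s² × 563 m = 1.606×10^7 Pa = 16.06 MPa
greenschist: 2710 kg/m³ × 9.8 m/s² × 3990 m = 1.060×10^8 Pa = 106.0 MPa
Total = 6.405 + 19.70 + 16.06 + 106.0 = 148.12 MPa
Pore pressure P_p = 1030 kg/m³ × 9.8 m/s² × 5703 m = 5.757×10^7 Pa = 57.57 MPa
Effective stress σ' = σ_v − P_p = 148.1 − 57.57 = 90.556 MPa = 893.72 atm

890 atm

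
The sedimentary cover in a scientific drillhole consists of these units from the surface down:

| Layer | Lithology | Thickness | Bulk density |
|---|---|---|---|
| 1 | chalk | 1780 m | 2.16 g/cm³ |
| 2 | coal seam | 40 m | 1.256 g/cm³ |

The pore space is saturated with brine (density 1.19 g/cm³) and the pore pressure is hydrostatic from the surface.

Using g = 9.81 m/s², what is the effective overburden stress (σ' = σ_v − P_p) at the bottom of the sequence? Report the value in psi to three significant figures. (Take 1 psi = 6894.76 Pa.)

Overburden (lithostatic) stress σ_v:
chalk: 2160 kg/m³ × 9.81 m/s² × 1780 m = 3.772×10^7 Pa = 37.72 MPa
coal seam: 1256 kg/m³ × 9.81 m/s² × 40 m = 4.929×10^5 Pa = 0.4929 MPa
Total = 37.72 + 0.4929 = 38.210 MPa
Pore pressure P_p = 1190 kg/m³ × 9.81 m/s² × 1820 m = 2.125×10^7 Pa = 21.25 MPa
Effective stress σ' = σ_v − P_p = 38.21 − 21.25 = 16.964 MPa = 2460.4 psi

2460 psi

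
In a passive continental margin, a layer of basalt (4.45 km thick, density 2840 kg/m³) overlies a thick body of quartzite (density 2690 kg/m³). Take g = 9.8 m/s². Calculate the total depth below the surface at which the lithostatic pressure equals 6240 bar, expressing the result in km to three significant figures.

Pressure at base of upper layers: 2840×9.8×4450 = 1.239×10^8 Pa = 1239 bar
Remaining pressure to be supplied by quartzite: 6.240×10^8 − 1.239×10^8 = 5.001×10^8 Pa
Additional depth in quartzite = 5.001×10^8 Pa / (2690 kg/m³ × 9.8 m/s²) = 18972 m
Total depth = 4450 m + 18972 m = 23422 m
= 23.422 km

23.4 km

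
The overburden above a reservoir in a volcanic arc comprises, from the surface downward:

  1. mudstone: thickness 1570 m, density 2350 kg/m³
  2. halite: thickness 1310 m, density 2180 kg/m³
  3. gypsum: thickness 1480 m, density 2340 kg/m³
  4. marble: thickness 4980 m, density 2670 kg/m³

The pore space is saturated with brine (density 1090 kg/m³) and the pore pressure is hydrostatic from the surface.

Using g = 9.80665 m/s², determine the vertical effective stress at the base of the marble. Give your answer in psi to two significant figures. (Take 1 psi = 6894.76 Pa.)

19000 psi

Overburden (lithostatic) stress σ_v:
mudstone: 2350 kg/m³ × 9.80665 m/s² × 1570 m = 3.618×10^7 Pa = 36.18 MPa
halite: 2180 kg/m³ × 9.80665 m/s² × 1310 m = 2.801×10^7 Pa = 28.01 MPa
gypsum: 2340 kg/m³ × 9.80665 m/s² × 1480 m = 3.396×10^7 Pa = 33.96 MPa
marble: 2670 kg/m³ × 9.80665 m/s² × 4980 m = 1.304×10^8 Pa = 130.4 MPa
Total = 36.18 + 28.01 + 33.96 + 130.4 = 228.54 MPa
Pore pressure P_p = 1090 kg/m³ × 9.80665 m/s² × 9340 m = 9.984×10^7 Pa = 99.84 MPa
Effective stress σ' = σ_v − P_p = 228.5 − 99.84 = 128.71 MPa = 18667 psi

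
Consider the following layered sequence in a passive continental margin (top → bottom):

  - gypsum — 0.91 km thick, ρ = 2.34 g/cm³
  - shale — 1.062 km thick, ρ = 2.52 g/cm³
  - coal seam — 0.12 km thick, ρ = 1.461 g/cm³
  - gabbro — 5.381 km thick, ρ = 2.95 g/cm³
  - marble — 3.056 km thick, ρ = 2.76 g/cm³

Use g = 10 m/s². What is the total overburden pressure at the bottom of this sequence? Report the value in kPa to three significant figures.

293000 kPa

gypsum: 2340 kg/m³ × 10 m/s² × 910 m = 2.129×10^7 Pa = 21294 kPa
shale: 2520 kg/m³ × 10 m/s² × 1062 m = 2.676×10^7 Pa = 26762 kPa
coal seam: 1461 kg/m³ × 10 m/s² × 120 m = 1.753×10^6 Pa = 1753 kPa
gabbro: 2950 kg/m³ × 10 m/s² × 5381 m = 1.587×10^8 Pa = 1.587×10^5 kPa
marble: 2760 kg/m³ × 10 m/s² × 3056 m = 8.435×10^7 Pa = 84346 kPa
Total = 21294 + 26762 + 1753 + 1.587×10^5 + 84346 = 2.9289×10^5 kPa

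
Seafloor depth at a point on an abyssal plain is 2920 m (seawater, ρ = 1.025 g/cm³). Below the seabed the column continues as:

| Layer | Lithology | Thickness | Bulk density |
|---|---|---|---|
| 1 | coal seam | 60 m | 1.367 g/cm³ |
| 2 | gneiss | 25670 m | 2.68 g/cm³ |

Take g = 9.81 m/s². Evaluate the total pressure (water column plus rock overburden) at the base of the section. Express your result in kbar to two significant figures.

seawater: 1025 kg/m³ × 9.81 m/s² × 2920 m = 2.936×10^7 Pa = 0.2936 kbar
coal seam: 1367 kg/m³ × 9.81 m/s² × 60 m = 8.046×10^5 Pa = 8.046×10^-3 kbar
gneiss: 2680 kg/m³ × 9.81 m/s² × 25670 m = 6.749×10^8 Pa = 6.749 kbar
Total = 0.2936 + 8.046×10^-3 + 6.749 = 7.0505 kbar

7.1 kbar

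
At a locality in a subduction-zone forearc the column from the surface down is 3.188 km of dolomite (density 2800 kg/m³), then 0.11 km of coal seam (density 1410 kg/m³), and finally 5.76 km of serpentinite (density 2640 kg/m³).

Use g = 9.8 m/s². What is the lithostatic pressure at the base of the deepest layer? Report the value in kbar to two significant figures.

dolomite: 2800 kg/m³ × 9.8 m/s² × 3188 m = 8.748×10^7 Pa = 0.8748 kbar
coal seam: 1410 kg/m³ × 9.8 m/s² × 110 m = 1.520×10^6 Pa = 0.01520 kbar
serpentinite: 2640 kg/m³ × 9.8 m/s² × 5760 m = 1.490×10^8 Pa = 1.490 kbar
Total = 0.8748 + 0.01520 + 1.490 = 2.3802 kbar

2.4 kbar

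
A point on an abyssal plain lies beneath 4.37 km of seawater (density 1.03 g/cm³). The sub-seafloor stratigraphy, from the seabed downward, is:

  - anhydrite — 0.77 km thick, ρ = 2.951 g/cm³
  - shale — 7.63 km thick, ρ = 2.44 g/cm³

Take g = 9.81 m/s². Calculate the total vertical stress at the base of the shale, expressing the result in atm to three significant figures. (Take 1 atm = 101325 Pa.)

seawater: 1030 kg/m³ × 9.81 m/s² × 4370 m = 4.416×10^7 Pa = 435.8 atm
anhydrite: 2951 kg/m³ × 9.81 m/s² × 770 m = 2.229×10^7 Pa = 220.0 atm
shale: 2440 kg/m³ × 9.81 m/s² × 7630 m = 1.826×10^8 Pa = 1802 atm
Total = 435.8 + 220.0 + 1802 = 2458.2 atm

2460 atm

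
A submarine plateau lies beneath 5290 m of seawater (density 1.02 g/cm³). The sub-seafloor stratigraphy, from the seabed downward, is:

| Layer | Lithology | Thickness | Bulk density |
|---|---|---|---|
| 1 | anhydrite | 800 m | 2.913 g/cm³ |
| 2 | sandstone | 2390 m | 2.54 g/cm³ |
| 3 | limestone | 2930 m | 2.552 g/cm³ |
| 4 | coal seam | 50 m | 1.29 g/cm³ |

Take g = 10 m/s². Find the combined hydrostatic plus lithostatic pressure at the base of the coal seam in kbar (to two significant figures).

2.1 kbar

seawater: 1020 kg/m³ × 10 m/s² × 5290 m = 5.396×10^7 Pa = 0.5396 kbar
anhydrite: 2913 kg/m³ × 10 m/s² × 800 m = 2.330×10^7 Pa = 0.2330 kbar
sandstone: 2540 kg/m³ × 10 m/s² × 2390 m = 6.071×10^7 Pa = 0.6071 kbar
limestone: 2552 kg/m³ × 10 m/s² × 2930 m = 7.477×10^7 Pa = 0.7477 kbar
coal seam: 1290 kg/m³ × 10 m/s² × 50 m = 6.450×10^5 Pa = 6.450×10^-3 kbar
Total = 0.5396 + 0.2330 + 0.6071 + 0.7477 + 6.450×10^-3 = 2.1339 kbar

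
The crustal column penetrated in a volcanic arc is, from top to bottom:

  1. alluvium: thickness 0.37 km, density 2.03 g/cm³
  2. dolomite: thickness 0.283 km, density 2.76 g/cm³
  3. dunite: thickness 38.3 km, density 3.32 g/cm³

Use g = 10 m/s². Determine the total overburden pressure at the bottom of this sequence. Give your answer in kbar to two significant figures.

alluvium: 2030 kg/m³ × 10 m/s² × 370 m = 7.511×10^6 Pa = 0.07511 kbar
dolomite: 2760 kg/m³ × 10 m/s² × 283 m = 7.811×10^6 Pa = 0.07811 kbar
dunite: 3320 kg/m³ × 10 m/s² × 38300 m = 1.272×10^9 Pa = 12.72 kbar
Total = 0.07511 + 0.07811 + 12.72 = 12.869 kbar

13 kbar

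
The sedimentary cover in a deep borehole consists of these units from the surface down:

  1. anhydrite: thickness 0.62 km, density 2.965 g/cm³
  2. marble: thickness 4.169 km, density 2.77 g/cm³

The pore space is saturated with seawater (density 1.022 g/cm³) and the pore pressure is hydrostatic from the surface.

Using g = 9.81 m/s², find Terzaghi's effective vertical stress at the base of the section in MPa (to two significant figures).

Overburden (lithostatic) stress σ_v:
anhydrite: 2965 kg/m³ × 9.81 m/s² × 620 m = 1.803×10^7 Pa = 18.03 MPa
marble: 2770 kg/m³ × 9.81 m/s² × 4169 m = 1.133×10^8 Pa = 113.3 MPa
Total = 18.03 + 113.3 = 131.32 MPa
Pore pressure P_p = 1022 kg/m³ × 9.81 m/s² × 4789 m = 4.801×10^7 Pa = 48.01 MPa
Effective stress σ' = σ_v − P_p = 131.3 − 48.01 = 83.307 MPa

83 MPa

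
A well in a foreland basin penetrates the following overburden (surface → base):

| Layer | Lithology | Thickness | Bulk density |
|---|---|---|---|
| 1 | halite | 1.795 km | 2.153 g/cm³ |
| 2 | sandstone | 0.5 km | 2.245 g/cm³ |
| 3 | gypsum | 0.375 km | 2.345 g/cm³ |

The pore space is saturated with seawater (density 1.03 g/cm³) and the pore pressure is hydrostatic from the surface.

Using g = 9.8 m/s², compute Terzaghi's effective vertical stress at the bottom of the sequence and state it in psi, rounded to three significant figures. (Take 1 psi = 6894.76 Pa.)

4430 psi

Overburden (lithostatic) stress σ_v:
halite: 2153 kg/m³ × 9.8 m/s² × 1795 m = 3.787×10^7 Pa = 37.87 MPa
sandstone: 2245 kg/m³ × 9.8 m/s² × 500 m = 1.100×10^7 Pa = 11.00 MPa
gypsum: 2345 kg/m³ × 9.8 m/s² × 375 m = 8.618×10^6 Pa = 8.618 MPa
Total = 37.87 + 11.00 + 8.618 = 57.492 MPa
Pore pressure P_p = 1030 kg/m³ × 9.8 m/s² × 2670 m = 2.695×10^7 Pa = 26.95 MPa
Effective stress σ' = σ_v − P_p = 57.49 − 26.95 = 30.541 MPa = 4429.6 psi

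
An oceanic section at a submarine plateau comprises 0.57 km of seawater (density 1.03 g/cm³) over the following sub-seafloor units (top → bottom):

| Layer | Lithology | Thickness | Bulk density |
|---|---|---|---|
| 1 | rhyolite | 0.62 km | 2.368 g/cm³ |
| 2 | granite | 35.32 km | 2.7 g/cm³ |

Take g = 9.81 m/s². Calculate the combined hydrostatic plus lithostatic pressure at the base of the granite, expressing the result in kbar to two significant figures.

seawater: 1030 kg/m³ × 9.81 m/s² × 570 m = 5.759×10^6 Pa = 0.05759 kbar
rhyolite: 2368 kg/m³ × 9.81 m/s² × 620 m = 1.440×10^7 Pa = 0.1440 kbar
granite: 2700 kg/m³ × 9.81 m/s² × 35320 m = 9.355×10^8 Pa = 9.355 kbar
Total = 0.05759 + 0.1440 + 9.355 = 9.5568 kbar

9.6 kbar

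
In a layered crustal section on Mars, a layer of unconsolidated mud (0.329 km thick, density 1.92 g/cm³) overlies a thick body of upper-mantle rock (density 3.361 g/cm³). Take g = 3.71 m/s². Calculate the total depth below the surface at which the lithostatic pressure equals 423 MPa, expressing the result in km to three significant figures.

34.1 km

Pressure at base of upper layers: 1920×3.71×329 = 2.344×10^6 Pa = 2.344 MPa
Remaining pressure to be supplied by upper-mantle rock: 4.230×10^8 − 2.344×10^6 = 4.207×10^8 Pa
Additional depth in upper-mantle rock = 4.207×10^8 Pa / (3361 kg/m³ × 3.71 m/s²) = 33735 m
Total depth = 329 m + 33735 m = 34064 m
= 34.064 km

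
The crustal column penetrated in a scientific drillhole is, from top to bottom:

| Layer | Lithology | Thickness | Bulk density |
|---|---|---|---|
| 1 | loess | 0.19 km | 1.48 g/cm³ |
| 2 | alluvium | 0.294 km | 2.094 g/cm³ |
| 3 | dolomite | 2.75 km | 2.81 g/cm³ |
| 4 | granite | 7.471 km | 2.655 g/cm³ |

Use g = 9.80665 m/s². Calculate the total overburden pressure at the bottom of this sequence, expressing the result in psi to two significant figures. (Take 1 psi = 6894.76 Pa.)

40000 psi

loess: 1480 kg/m³ × 9.80665 m/s² × 190 m = 2.758×10^6 Pa = 400.0 psi
alluvium: 2094 kg/m³ × 9.80665 m/s² × 294 m = 6.037×10^6 Pa = 875.6 psi
dolomite: 2810 kg/m³ × 9.80665 m/s² × 2750 m = 7.578×10^7 Pa = 10991 psi
granite: 2655 kg/m³ × 9.80665 m/s² × 7471 m = 1.945×10^8 Pa = 28213 psi
Total = 400.0 + 875.6 + 10991 + 28213 = 40479 psi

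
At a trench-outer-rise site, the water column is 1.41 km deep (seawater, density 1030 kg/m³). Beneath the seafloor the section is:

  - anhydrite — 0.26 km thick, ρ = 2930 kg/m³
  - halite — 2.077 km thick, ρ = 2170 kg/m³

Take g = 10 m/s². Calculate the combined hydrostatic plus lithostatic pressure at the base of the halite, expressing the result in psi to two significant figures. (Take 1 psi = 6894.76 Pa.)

9700 psi

seawater: 1030 kg/m³ × 10 m/s² × 1410 m = 1.452×10^7 Pa = 2106 psi
anhydrite: 2930 kg/m³ × 10 m/s² × 260 m = 7.618×10^6 Pa = 1105 psi
halite: 2170 kg/m³ × 10 m/s² × 2077 m = 4.507×10^7 Pa = 6537 psi
Total = 2106 + 1105 + 6537 = 9748.3 psi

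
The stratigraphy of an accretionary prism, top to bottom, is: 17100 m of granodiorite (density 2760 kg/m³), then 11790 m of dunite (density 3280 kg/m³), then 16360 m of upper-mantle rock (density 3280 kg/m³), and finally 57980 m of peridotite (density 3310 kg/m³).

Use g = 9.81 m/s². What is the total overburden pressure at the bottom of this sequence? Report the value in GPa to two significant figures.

granodiorite: 2760 kg/m³ × 9.81 m/s² × 17100 m = 4.630×10^8 Pa = 0.4630 GPa
dunite: 3280 kg/m³ × 9.81 m/s² × 11790 m = 3.794×10^8 Pa = 0.3794 GPa
upper-mantle rock: 3280 kg/m³ × 9.81 m/s² × 16360 m = 5.264×10^8 Pa = 0.5264 GPa
peridotite: 3310 kg/m³ × 9.81 m/s² × 57980 m = 1.883×10^9 Pa = 1.883 GPa
Total = 0.4630 + 0.3794 + 0.5264 + 1.883 = 3.2514 GPa

3.3 GPa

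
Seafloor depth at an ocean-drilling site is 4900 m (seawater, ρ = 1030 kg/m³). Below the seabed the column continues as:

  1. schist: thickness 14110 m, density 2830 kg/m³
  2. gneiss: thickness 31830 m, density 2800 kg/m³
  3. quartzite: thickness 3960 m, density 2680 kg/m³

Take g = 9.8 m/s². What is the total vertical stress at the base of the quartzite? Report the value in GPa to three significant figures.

seawater: 1030 kg/m³ × 9.8 m/s² × 4900 m = 4.946×10^7 Pa = 0.04946 GPa
schist: 2830 kg/m³ × 9.8 m/s² × 14110 m = 3.913×10^8 Pa = 0.3913 GPa
gneiss: 2800 kg/m³ × 9.8 m/s² × 31830 m = 8.734×10^8 Pa = 0.8734 GPa
quartzite: 2680 kg/m³ × 9.8 m/s² × 3960 m = 1.040×10^8 Pa = 0.1040 GPa
Total = 0.04946 + 0.3913 + 0.8734 + 0.1040 = 1.4182 GPa

1.42 GPa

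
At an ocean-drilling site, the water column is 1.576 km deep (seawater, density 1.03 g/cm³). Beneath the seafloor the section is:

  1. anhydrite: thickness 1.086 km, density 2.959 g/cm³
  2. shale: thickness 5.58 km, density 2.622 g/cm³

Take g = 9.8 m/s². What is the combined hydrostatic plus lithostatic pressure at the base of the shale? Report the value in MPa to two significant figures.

190 MPa

seawater: 1030 kg/m³ × 9.8 m/s² × 1576 m = 1.591×10^7 Pa = 15.91 MPa
anhydrite: 2959 kg/m³ × 9.8 m/s² × 1086 m = 3.149×10^7 Pa = 31.49 MPa
shale: 2622 kg/m³ × 9.8 m/s² × 5580 m = 1.434×10^8 Pa = 143.4 MPa
Total = 15.91 + 31.49 + 143.4 = 190.78 MPa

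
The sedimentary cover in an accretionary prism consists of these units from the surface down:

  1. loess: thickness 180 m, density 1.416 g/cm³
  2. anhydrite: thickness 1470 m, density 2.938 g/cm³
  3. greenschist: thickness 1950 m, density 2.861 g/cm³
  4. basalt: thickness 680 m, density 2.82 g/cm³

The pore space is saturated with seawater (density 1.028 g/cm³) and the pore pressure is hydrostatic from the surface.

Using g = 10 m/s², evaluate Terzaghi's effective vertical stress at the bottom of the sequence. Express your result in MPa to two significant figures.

Overburden (lithostatic) stress σ_v:
loess: 1416 kg/m³ × 10 m/s² × 180 m = 2.549×10^6 Pa = 2.549 MPa
anhydrite: 2938 kg/m³ × 10 m/s² × 1470 m = 4.319×10^7 Pa = 43.19 MPa
greenschist: 2861 kg/m³ × 10 m/s² × 1950 m = 5.579×10^7 Pa = 55.79 MPa
basalt: 2820 kg/m³ × 10 m/s² × 680 m = 1.918×10^7 Pa = 19.18 MPa
Total = 2.549 + 43.19 + 55.79 + 19.18 = 120.70 MPa
Pore pressure P_p = 1028 kg/m³ × 10 m/s² × 4280 m = 4.400×10^7 Pa = 44.00 MPa
Effective stress σ' = σ_v − P_p = 120.7 − 44.00 = 76.704 MPa

77 MPa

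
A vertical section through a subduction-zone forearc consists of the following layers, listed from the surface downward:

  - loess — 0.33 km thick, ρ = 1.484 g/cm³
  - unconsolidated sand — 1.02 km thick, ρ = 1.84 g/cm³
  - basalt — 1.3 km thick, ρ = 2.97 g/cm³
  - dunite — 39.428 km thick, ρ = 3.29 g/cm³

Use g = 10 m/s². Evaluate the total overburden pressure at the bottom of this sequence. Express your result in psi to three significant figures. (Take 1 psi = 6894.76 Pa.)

loess: 1484 kg/m³ × 10 m/s² × 330 m = 4.897×10^6 Pa = 710.3 psi
unconsolidated sand: 1840 kg/m³ × 10 m/s² × 1020 m = 1.877×10^7 Pa = 2722 psi
basalt: 2970 kg/m³ × 10 m/s² × 1300 m = 3.861×10^7 Pa = 5600 psi
dunite: 3290 kg/m³ × 10 m/s² × 39428 m = 1.297×10^9 Pa = 1.881×10^5 psi
Total = 710.3 + 2722 + 5600 + 1.881×10^5 = 1.9717×10^5 psi

197000 psi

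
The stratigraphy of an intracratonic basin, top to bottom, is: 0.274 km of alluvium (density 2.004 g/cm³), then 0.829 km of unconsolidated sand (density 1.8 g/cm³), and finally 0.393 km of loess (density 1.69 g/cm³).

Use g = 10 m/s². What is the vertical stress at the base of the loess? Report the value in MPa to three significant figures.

alluvium: 2004 kg/m³ × 10 m/s² × 274 m = 5.491×10^6 Pa = 5.491 MPa
unconsolidated sand: 1800 kg/m³ × 10 m/s² × 829 m = 1.492×10^7 Pa = 14.92 MPa
loess: 1690 kg/m³ × 10 m/s² × 393 m = 6.642×10^6 Pa = 6.642 MPa
Total = 5.491 + 14.92 + 6.642 = 27.055 MPa

27.1 MPa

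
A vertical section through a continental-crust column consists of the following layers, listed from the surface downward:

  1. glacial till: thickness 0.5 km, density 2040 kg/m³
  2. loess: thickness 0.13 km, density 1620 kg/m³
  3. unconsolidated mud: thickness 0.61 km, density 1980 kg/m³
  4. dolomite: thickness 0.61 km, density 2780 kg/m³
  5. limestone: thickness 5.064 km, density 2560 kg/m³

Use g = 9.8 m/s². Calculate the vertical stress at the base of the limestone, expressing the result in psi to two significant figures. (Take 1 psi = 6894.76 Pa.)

glacial till: 2040 kg/m³ × 9.8 m/s² × 500 m = 9.996×10^6 Pa = 1450 psi
loess: 1620 kg/m³ × 9.8 m/s² × 130 m = 2.064×10^6 Pa = 299.3 psi
unconsolidated mud: 1980 kg/m³ × 9.8 m/s² × 610 m = 1.184×10^7 Pa = 1717 psi
dolomite: 2780 kg/m³ × 9.8 m/s² × 610 m = 1.662×10^7 Pa = 2410 psi
limestone: 2560 kg/m³ × 9.8 m/s² × 5064 m = 1.270×10^8 Pa = 18426 psi
Total = 1450 + 299.3 + 1717 + 2410 + 18426 = 24303 psi

24000 psi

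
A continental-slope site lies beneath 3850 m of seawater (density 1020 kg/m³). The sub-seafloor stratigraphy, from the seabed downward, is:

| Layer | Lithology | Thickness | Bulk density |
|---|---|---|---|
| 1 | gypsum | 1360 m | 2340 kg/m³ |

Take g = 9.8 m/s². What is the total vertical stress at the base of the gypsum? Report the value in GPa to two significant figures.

seawater: 1020 kg/m³ × 9.8 m/s² × 3850 m = 3.848×10^7 Pa = 0.03848 GPa
gypsum: 2340 kg/m³ × 9.8 m/s² × 1360 m = 3.119×10^7 Pa = 0.03119 GPa
Total = 0.03848 + 0.03119 = 0.069672 GPa

0.070 GPa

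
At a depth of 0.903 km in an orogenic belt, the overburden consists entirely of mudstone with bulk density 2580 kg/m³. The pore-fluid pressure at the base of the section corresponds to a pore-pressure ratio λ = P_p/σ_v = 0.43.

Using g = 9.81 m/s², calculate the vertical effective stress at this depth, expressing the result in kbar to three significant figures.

Overburden (lithostatic) stress σ_v:
mudstone: 2580 kg/m³ × 9.81 m/s² × 903 m = 2.285×10^7 Pa = 22.85 MPa
Pore pressure P_p = λ·σ_v = 0.43 × 22.85 MPa = 9.828 MPa
Effective stress σ' = σ_v − P_p = 22.85 − 9.828 = 13.027 MPa = 0.13027 kbar

0.130 kbar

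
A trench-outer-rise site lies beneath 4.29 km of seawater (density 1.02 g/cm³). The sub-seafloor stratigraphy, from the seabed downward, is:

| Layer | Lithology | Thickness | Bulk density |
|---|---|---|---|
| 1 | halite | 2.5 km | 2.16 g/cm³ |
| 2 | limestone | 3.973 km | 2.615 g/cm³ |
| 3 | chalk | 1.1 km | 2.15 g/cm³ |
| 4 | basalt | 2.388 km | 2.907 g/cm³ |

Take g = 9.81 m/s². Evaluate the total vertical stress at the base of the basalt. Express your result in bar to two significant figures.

seawater: 1020 kg/m³ × 9.81 m/s² × 4290 m = 4.293×10^7 Pa = 429.3 bar
halite: 2160 kg/m³ × 9.81 m/s² × 2500 m = 5.297×10^7 Pa = 529.7 bar
limestone: 2615 kg/m³ × 9.81 m/s² × 3973 m = 1.019×10^8 Pa = 1019 bar
chalk: 2150 kg/m³ × 9.81 m/s² × 1100 m = 2.320×10^7 Pa = 232.0 bar
basalt: 2907 kg/m³ × 9.81 m/s² × 2388 m = 6.810×10^7 Pa = 681.0 bar
Total = 429.3 + 529.7 + 1019 + 232.0 + 681.0 = 2891.2 bar

2900 bar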